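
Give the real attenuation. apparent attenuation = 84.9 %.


RA = AA · 0.8192
RA = 84.9 · 0.8192

69.5501 %


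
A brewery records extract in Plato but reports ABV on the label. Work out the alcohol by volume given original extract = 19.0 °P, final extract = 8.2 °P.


SG = 259/(259 − P);  ABV = (OG − FG)·131.25
OG = 259/(259 − 19.0) = 1.0792
FG = 259/(259 − 8.2) = 1.0327
ABV = (1.0792 − 1.0327)·131.25

6.0994 % ABV


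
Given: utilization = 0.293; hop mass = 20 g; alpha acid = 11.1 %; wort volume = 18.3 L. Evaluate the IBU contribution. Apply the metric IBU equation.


IBU = (α/100)·mass·U·1000 / V
IBU = (11.1/100)·20·0.293·1000 / 18.3

35.5443 IBU


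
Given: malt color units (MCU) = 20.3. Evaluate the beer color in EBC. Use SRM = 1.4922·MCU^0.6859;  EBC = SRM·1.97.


SRM = 1.4922·20.3^0.6859 = 11.7663
EBC = 11.7663·1.97

23.1795 EBC


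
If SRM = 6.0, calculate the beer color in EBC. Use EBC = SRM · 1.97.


EBC = 6.0 · 1.97

11.8200 EBC


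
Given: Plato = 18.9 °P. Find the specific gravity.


SG = 259/(259 − P)
SG = 259/(259 − 18.9)

1.0787


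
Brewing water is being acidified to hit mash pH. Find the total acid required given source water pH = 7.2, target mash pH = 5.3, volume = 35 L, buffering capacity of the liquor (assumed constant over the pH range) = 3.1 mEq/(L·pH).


acid = buffering capacity · (pH_source − pH_target) · V
acid = 3.1 · (7.2 − 5.3) · 35

206.1500 mEq


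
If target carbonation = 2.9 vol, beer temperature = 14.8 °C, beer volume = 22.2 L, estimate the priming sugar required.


residual = 14.695·(0.01821 + 0.09011·e^(−0.04·T));  sugar = (target − residual)·4.0·V
residual = 14.695·(0.01821 + 0.09011·e^(−0.04·14.8)) = 1.0002
sugar = (2.9 − 1.0002)·4.0·22.2

168.7066 g


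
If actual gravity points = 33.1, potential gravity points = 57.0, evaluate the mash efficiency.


efficiency = actual / potential × 100
efficiency = 33.1 / 57.0 × 100

58.0702 %


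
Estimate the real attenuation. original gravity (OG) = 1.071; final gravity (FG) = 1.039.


AA = (OG−FG)/(OG−1)·100;  RA = AA·0.8192
AA = (1.071 − 1.039)/(1.071 − 1)·100 = 45.0704
RA = 45.0704·0.8192

36.9217 %


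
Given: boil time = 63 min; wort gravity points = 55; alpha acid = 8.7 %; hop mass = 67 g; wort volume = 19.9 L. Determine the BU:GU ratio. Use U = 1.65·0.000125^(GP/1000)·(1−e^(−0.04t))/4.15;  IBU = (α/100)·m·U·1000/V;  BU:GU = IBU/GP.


U = 1.65·0.000125^(55/1000)·(1−e^(−0.04·63))/4.15 = 0.2230
IBU = (8.7/100)·67·0.2230·1000/19.9 = 65.3247
BU:GU = 65.3247/55

1.1877


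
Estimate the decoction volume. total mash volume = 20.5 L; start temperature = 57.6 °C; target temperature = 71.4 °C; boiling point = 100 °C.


V_dec = V_total·(T_target − T_start)/(T_boil − T_start)
V_dec = 20.5·(71.4 − 57.6)/(100 − 57.6)

6.6722 L


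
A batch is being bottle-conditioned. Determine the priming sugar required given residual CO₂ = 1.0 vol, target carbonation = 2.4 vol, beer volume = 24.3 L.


sugar = (target − residual)·4.0·V
sugar = (2.4 − 1.0)·4.0·24.3

136.0800 g


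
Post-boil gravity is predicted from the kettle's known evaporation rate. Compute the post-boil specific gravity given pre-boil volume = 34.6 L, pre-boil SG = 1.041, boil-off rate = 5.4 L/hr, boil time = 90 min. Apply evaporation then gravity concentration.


V_post = V_pre − rate·(t/60);  SG_post = 1 + (SG_pre−1)·V_pre/V_post
V_post = 34.6 − 5.4·(90/60) = 26.5000
SG_post = 1 + (1.041 − 1)·34.6/26.5000

1.0535


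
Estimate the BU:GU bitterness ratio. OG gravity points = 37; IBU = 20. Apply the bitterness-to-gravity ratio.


BU:GU = IBU / OG_points
BU:GU = 20 / 37

0.5405


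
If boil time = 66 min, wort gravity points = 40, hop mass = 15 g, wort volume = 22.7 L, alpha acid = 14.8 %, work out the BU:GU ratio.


U = 1.65·0.000125^(GP/1000)·(1−e^(−0.04t))/4.15;  IBU = (α/100)·m·U·1000/V;  BU:GU = IBU/GP
U = 1.65·0.000125^(40/1000)·(1−e^(−0.04·66))/4.15 = 0.2577
IBU = (14.8/100)·15·0.2577·1000/22.7 = 25.2050
BU:GU = 25.2050/40

0.6301


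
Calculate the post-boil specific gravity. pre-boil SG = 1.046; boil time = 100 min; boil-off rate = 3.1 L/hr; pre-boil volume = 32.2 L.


V_post = V_pre − rate·(t/60);  SG_post = 1 + (SG_pre−1)·V_pre/V_post
V_post = 32.2 − 3.1·(100/60) = 27.0333
SG_post = 1 + (1.046 − 1)·32.2/27.0333

1.0548


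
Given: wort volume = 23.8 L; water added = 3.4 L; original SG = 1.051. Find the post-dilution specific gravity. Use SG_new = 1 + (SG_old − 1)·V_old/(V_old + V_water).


pts = (1.051 − 1)·1000·23.8/(23.8 + 3.4) = 44.6250
SG_new = 1 + 44.6250/1000

1.0446


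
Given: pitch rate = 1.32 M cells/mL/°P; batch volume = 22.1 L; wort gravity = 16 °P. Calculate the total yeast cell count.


cells (billions) = rate · V_L · °P
cells = 1.32 · 22.1 · 16

466.7520 billion cells


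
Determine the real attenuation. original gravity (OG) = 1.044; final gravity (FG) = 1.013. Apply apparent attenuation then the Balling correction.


AA = (OG−FG)/(OG−1)·100;  RA = AA·0.8192
AA = (1.044 − 1.013)/(1.044 − 1)·100 = 70.4545
RA = 70.4545·0.8192

57.7164 %


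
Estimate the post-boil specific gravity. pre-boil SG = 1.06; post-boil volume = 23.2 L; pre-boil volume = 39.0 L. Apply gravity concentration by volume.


SG_post = 1 + (SG_pre − 1)·V_pre/V_post
pts_pre = (1.06 − 1)·1000 = 60.0000
pts_post = 60.0000·39.0/23.2 = 100.8621
SG_post = 1 + 100.8621/1000

1.1009


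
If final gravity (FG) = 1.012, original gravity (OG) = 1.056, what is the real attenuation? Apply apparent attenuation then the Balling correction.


AA = (OG−FG)/(OG−1)·100;  RA = AA·0.8192
AA = (1.056 − 1.012)/(1.056 − 1)·100 = 78.5714
RA = 78.5714·0.8192

64.3657 %


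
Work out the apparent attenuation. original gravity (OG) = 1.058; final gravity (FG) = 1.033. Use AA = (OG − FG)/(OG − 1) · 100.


AA = (1.058 − 1.033)/(1.058 − 1) · 100

43.1034 %


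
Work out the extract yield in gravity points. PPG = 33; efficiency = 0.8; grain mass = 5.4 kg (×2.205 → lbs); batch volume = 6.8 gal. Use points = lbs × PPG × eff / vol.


lbs = 5.4 × 2.205 = 11.9070
points = 11.9070 × 33 × 0.8 / 6.8

46.2272 points


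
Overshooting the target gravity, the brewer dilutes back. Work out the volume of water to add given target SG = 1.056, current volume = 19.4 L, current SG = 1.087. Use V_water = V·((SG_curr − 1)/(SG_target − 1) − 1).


V_water = 19.4·((1.087 − 1)/(1.056 − 1) − 1)

10.7393 L


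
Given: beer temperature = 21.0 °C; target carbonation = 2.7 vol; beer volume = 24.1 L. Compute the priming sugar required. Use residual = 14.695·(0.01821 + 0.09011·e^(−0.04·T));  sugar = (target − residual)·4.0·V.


residual = 14.695·(0.01821 + 0.09011·e^(−0.04·21.0)) = 0.8393
sugar = (2.7 − 0.8393)·4.0·24.1

179.3761 g


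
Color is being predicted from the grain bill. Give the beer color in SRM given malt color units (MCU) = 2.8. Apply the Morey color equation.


SRM = 1.4922 · MCU^0.6859
SRM = 1.4922 · 2.8^0.6859

3.0237 SRM


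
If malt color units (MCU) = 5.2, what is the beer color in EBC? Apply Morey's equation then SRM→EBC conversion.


SRM = 1.4922·MCU^0.6859;  EBC = SRM·1.97
SRM = 1.4922·5.2^0.6859 = 4.6231
EBC = 4.6231·1.97

9.1075 EBC


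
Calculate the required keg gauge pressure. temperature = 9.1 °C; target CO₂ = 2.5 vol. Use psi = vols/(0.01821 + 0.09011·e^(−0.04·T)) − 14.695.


psi = 2.5/(0.01821 + 0.09011·e^(−0.04·9.1)) − 14.695

16.2354 psi


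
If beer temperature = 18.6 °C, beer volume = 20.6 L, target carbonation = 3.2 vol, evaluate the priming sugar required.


residual = 14.695·(0.01821 + 0.09011·e^(−0.04·T));  sugar = (target − residual)·4.0·V
residual = 14.695·(0.01821 + 0.09011·e^(−0.04·18.6)) = 0.8969
sugar = (3.2 − 0.8969)·4.0·20.6

189.7794 g


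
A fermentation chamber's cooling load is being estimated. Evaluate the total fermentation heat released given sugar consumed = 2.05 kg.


Q = m_sugar · 590 kJ/kg
Q = 2.05 · 590

1209.5000 kJ


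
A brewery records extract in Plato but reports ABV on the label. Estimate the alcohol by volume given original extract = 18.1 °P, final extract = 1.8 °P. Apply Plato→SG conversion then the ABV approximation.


SG = 259/(259 − P);  ABV = (OG − FG)·131.25
OG = 259/(259 − 18.1) = 1.0751
FG = 259/(259 − 1.8) = 1.0070
ABV = (1.0751 − 1.0070)·131.25

8.9429 % ABV


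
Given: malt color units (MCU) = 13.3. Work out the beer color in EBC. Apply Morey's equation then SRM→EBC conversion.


SRM = 1.4922·MCU^0.6859;  EBC = SRM·1.97
SRM = 1.4922·13.3^0.6859 = 8.8039
EBC = 8.8039·1.97

17.3438 EBC


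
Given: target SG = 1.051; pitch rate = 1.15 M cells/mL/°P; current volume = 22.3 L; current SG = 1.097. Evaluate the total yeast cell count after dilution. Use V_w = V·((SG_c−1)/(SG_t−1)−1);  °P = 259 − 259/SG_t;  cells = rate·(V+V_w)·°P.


V_w = 22.3·((1.097−1)/(1.051−1)−1) = 20.1137
V_final = 22.3 + 20.1137 = 42.4137
°P = 259 − 259/1.051 = 12.5680
cells = 1.15·42.4137·12.5680

613.0155 billion cells


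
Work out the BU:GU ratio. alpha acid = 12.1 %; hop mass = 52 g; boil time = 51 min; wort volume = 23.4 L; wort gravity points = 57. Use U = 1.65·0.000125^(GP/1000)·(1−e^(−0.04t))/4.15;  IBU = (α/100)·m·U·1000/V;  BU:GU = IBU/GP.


U = 1.65·0.000125^(57/1000)·(1−e^(−0.04·51))/4.15 = 0.2072
IBU = (12.1/100)·52·0.2072·1000/23.4 = 55.7234
BU:GU = 55.7234/57

0.9776


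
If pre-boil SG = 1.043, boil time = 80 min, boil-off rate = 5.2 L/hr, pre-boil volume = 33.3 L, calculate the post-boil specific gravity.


V_post = V_pre − rate·(t/60);  SG_post = 1 + (SG_pre−1)·V_pre/V_post
V_post = 33.3 − 5.2·(80/60) = 26.3667
SG_post = 1 + (1.043 − 1)·33.3/26.3667

1.0543


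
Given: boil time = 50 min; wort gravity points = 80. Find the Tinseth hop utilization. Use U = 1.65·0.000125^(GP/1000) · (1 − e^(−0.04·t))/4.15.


bigness = 1.65·0.000125^(80/1000) = 0.8040
boil_factor = (1 − e^(−0.04·50))/4.15 = 0.2084
U = 0.8040 · 0.2084

0.1675


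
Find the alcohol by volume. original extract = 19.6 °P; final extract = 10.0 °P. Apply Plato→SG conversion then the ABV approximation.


SG = 259/(259 − P);  ABV = (OG − FG)·131.25
OG = 259/(259 − 19.6) = 1.0819
FG = 259/(259 − 10.0) = 1.0402
ABV = (1.0819 − 1.0402)·131.25

5.4745 % ABV


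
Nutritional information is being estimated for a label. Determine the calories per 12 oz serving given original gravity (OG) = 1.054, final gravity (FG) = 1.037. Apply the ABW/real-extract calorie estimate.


ABW = (OG−FG)·131.25·0.79/FG;  °P = 259 − 259/SG (for OG→OE and FG→AE);  RE = 0.1808·OE + 0.8192·AE;  Cal = (6.9·ABW + 4·(RE−0.1))·FG·3.55
ABW = (1.054 − 1.037)·131.25·0.79/1.037 = 1.6998
OE = 259 − 259/1.054 = 13.2694 °P
AE = 259 − 259/1.037 = 9.2411 °P
RE = 0.1808·13.2694 + 0.8192·9.2411 = 9.9694 °P
Cal = (6.9·1.6998 + 4·(9.9694−0.1))·1.037·3.55

188.5080 kcal


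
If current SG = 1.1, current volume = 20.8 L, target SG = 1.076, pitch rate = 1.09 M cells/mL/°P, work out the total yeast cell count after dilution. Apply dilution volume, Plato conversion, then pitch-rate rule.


V_w = V·((SG_c−1)/(SG_t−1)−1);  °P = 259 − 259/SG_t;  cells = rate·(V+V_w)·°P
V_w = 20.8·((1.1−1)/(1.076−1)−1) = 6.5684
V_final = 20.8 + 6.5684 = 27.3684
°P = 259 − 259/1.076 = 18.2937
cells = 1.09·27.3684·18.2937

545.7294 billion cells


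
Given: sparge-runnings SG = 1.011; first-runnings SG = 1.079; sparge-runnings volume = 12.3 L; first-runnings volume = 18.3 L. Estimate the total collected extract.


total = Σ (SG_i − 1)·1000·V_i
first = (1.079 − 1)·1000·18.3 = 1445.7000
sparge = (1.011 − 1)·1000·12.3 = 135.3000
total = 1445.7000 + 135.3000

1581.0000 gravity·L


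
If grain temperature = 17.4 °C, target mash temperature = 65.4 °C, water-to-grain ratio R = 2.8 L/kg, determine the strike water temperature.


T_strike = (0.41/R)·(T_mash − T_grain) + T_mash
T_strike = (0.41/2.8)·(65.4 − 17.4) + 65.4

72.4286 °C


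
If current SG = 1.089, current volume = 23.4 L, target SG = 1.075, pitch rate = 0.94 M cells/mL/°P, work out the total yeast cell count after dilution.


V_w = V·((SG_c−1)/(SG_t−1)−1);  °P = 259 − 259/SG_t;  cells = rate·(V+V_w)·°P
V_w = 23.4·((1.089−1)/(1.075−1)−1) = 4.3680
V_final = 23.4 + 4.3680 = 27.7680
°P = 259 − 259/1.075 = 18.0698
cells = 0.94·27.7680·18.0698

471.6556 billion cells


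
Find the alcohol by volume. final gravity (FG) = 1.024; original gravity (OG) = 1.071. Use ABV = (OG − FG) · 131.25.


ABV = (1.071 − 1.024) · 131.25

6.1687 % ABV


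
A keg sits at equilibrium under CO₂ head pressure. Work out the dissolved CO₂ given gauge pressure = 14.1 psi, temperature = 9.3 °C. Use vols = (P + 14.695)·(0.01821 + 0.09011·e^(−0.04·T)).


vols = (14.1 + 14.695)·(0.01821 + 0.09011·e^(−0.04·9.3))

2.3130 volumes


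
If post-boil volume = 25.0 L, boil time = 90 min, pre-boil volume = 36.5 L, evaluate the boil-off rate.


rate = (V_pre − V_post) / (t_min/60)
rate = (36.5 − 25.0) / (90/60)

7.6667 L/hr


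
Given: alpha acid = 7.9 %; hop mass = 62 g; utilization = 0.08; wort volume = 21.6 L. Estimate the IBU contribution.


IBU = (α/100)·mass·U·1000 / V
IBU = (7.9/100)·62·0.08·1000 / 21.6

18.1407 IBU


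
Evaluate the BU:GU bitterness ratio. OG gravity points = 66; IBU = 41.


BU:GU = IBU / OG_points
BU:GU = 41 / 66

0.6212


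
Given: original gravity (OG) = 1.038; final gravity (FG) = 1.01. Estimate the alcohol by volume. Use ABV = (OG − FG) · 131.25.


ABV = (1.038 − 1.01) · 131.25

3.6750 % ABV


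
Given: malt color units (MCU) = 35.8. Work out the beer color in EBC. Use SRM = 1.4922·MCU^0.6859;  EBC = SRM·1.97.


SRM = 1.4922·35.8^0.6859 = 17.3634
EBC = 17.3634·1.97

34.2059 EBC


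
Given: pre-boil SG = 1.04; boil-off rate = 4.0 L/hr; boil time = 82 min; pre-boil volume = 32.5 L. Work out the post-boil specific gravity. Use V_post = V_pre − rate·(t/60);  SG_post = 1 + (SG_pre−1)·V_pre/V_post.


V_post = 32.5 − 4.0·(82/60) = 27.0333
SG_post = 1 + (1.04 − 1)·32.5/27.0333

1.0481


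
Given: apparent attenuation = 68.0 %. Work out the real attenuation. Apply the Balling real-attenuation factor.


RA = AA · 0.8192
RA = 68.0 · 0.8192

55.7056 %


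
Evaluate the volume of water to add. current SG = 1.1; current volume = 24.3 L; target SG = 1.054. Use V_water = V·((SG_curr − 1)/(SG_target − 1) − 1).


V_water = 24.3·((1.1 − 1)/(1.054 − 1) − 1)

20.7000 L


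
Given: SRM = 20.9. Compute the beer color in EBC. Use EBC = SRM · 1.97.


EBC = 20.9 · 1.97

41.1730 EBC


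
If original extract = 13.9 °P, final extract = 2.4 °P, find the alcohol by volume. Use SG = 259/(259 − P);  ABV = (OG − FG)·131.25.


OG = 259/(259 − 13.9) = 1.0567
FG = 259/(259 − 2.4) = 1.0094
ABV = (1.0567 − 1.0094)·131.25

6.2158 % ABV


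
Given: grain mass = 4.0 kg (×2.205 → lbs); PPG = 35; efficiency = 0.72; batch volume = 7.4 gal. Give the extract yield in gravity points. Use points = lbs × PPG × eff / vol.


lbs = 4.0 × 2.205 = 8.8200
points = 8.8200 × 35 × 0.72 / 7.4

30.0357 points


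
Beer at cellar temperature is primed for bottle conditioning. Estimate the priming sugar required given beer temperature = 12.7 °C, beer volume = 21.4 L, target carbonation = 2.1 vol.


residual = 14.695·(0.01821 + 0.09011·e^(−0.04·T));  sugar = (target − residual)·4.0·V
residual = 14.695·(0.01821 + 0.09011·e^(−0.04·12.7)) = 1.0643
sugar = (2.1 − 1.0643)·4.0·21.4

88.6522 g


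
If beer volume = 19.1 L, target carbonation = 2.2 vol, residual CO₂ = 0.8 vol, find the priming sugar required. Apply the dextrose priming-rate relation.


sugar = (target − residual)·4.0·V
sugar = (2.2 − 0.8)·4.0·19.1

106.9600 g


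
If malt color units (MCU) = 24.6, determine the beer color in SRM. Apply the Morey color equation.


SRM = 1.4922 · MCU^0.6859
SRM = 1.4922 · 24.6^0.6859

13.4236 SRM


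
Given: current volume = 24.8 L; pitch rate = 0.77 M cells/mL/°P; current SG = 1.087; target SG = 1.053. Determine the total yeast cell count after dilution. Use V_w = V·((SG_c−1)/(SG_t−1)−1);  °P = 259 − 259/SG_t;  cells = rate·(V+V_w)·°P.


V_w = 24.8·((1.087−1)/(1.053−1)−1) = 15.9094
V_final = 24.8 + 15.9094 = 40.7094
°P = 259 − 259/1.053 = 13.0361
cells = 0.77·40.7094·13.0361

408.6326 billion cells


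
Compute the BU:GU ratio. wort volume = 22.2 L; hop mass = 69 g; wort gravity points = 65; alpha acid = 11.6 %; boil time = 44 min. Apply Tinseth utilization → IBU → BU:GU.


U = 1.65·0.000125^(GP/1000)·(1−e^(−0.04t))/4.15;  IBU = (α/100)·m·U·1000/V;  BU:GU = IBU/GP
U = 1.65·0.000125^(65/1000)·(1−e^(−0.04·44))/4.15 = 0.1835
IBU = (11.6/100)·69·0.1835·1000/22.2 = 66.1753
BU:GU = 66.1753/65

1.0181


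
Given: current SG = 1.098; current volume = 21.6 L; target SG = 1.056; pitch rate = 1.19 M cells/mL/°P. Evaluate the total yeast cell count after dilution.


V_w = V·((SG_c−1)/(SG_t−1)−1);  °P = 259 − 259/SG_t;  cells = rate·(V+V_w)·°P
V_w = 21.6·((1.098−1)/(1.056−1)−1) = 16.2000
V_final = 21.6 + 16.2000 = 37.8000
°P = 259 − 259/1.056 = 13.7348
cells = 1.19·37.8000·13.7348

617.8210 billion cells


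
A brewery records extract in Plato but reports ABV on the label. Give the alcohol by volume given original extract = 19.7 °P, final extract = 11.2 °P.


SG = 259/(259 − P);  ABV = (OG − FG)·131.25
OG = 259/(259 − 19.7) = 1.0823
FG = 259/(259 − 11.2) = 1.0452
ABV = (1.0823 − 1.0452)·131.25

4.8727 % ABV


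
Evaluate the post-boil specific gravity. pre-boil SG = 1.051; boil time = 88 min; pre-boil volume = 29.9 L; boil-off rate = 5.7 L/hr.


V_post = V_pre − rate·(t/60);  SG_post = 1 + (SG_pre−1)·V_pre/V_post
V_post = 29.9 − 5.7·(88/60) = 21.5400
SG_post = 1 + (1.051 − 1)·29.9/21.5400

1.0708


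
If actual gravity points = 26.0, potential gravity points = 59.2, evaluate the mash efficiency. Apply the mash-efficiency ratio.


efficiency = actual / potential × 100
efficiency = 26.0 / 59.2 × 100

43.9189 %


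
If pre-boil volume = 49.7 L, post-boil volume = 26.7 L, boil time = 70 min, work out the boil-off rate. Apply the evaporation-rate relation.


rate = (V_pre − V_post) / (t_min/60)
rate = (49.7 − 26.7) / (70/60)

19.7143 L/hr


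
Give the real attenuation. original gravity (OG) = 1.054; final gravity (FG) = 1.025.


AA = (OG−FG)/(OG−1)·100;  RA = AA·0.8192
AA = (1.054 − 1.025)/(1.054 − 1)·100 = 53.7037
RA = 53.7037·0.8192

43.9941 %


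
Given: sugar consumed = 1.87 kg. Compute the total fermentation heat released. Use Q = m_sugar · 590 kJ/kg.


Q = 1.87 · 590

1103.3000 kJ


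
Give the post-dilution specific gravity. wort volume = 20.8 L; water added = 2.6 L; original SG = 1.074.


SG_new = 1 + (SG_old − 1)·V_old/(V_old + V_water)
pts = (1.074 − 1)·1000·20.8/(20.8 + 2.6) = 65.7778
SG_new = 1 + 65.7778/1000

1.0658


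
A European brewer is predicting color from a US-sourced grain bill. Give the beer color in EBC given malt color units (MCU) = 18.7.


SRM = 1.4922·MCU^0.6859;  EBC = SRM·1.97
SRM = 1.4922·18.7^0.6859 = 11.1220
EBC = 11.1220·1.97

21.9104 EBC


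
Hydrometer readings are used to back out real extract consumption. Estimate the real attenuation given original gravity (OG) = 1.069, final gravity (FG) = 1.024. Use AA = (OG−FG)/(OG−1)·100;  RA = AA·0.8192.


AA = (1.069 − 1.024)/(1.069 − 1)·100 = 65.2174
RA = 65.2174·0.8192

53.4261 %


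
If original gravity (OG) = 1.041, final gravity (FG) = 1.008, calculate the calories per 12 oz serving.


ABW = (OG−FG)·131.25·0.79/FG;  °P = 259 − 259/SG (for OG→OE and FG→AE);  RE = 0.1808·OE + 0.8192·AE;  Cal = (6.9·ABW + 4·(RE−0.1))·FG·3.55
ABW = (1.041 − 1.008)·131.25·0.79/1.008 = 3.3945
OE = 259 − 259/1.041 = 10.2008 °P
AE = 259 − 259/1.008 = 2.0556 °P
RE = 0.1808·10.2008 + 0.8192·2.0556 = 3.5282 °P
Cal = (6.9·3.3945 + 4·(3.5282−0.1))·1.008·3.55

132.8843 kcal


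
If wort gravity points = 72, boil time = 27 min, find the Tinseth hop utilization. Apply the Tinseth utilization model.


U = 1.65·0.000125^(GP/1000) · (1 − e^(−0.04·t))/4.15
bigness = 1.65·0.000125^(72/1000) = 0.8639
boil_factor = (1 − e^(−0.04·27))/4.15 = 0.1591
U = 0.8639 · 0.1591

0.1375


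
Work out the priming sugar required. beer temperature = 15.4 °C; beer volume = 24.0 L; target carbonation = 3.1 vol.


residual = 14.695·(0.01821 + 0.09011·e^(−0.04·T));  sugar = (target − residual)·4.0·V
residual = 14.695·(0.01821 + 0.09011·e^(−0.04·15.4)) = 0.9828
sugar = (3.1 − 0.9828)·4.0·24.0

203.2532 g


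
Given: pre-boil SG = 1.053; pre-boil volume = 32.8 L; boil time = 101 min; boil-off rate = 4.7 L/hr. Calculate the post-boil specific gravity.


V_post = V_pre − rate·(t/60);  SG_post = 1 + (SG_pre−1)·V_pre/V_post
V_post = 32.8 − 4.7·(101/60) = 24.8883
SG_post = 1 + (1.053 − 1)·32.8/24.8883

1.0698


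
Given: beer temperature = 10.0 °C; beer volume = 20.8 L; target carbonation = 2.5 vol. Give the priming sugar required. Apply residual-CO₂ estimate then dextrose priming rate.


residual = 14.695·(0.01821 + 0.09011·e^(−0.04·T));  sugar = (target − residual)·4.0·V
residual = 14.695·(0.01821 + 0.09011·e^(−0.04·10.0)) = 1.1552
sugar = (2.5 − 1.1552)·4.0·20.8

111.8864 g


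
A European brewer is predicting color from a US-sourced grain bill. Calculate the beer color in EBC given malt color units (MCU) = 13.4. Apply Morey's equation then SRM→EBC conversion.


SRM = 1.4922·MCU^0.6859;  EBC = SRM·1.97
SRM = 1.4922·13.4^0.6859 = 8.8493
EBC = 8.8493·1.97

17.4331 EBC


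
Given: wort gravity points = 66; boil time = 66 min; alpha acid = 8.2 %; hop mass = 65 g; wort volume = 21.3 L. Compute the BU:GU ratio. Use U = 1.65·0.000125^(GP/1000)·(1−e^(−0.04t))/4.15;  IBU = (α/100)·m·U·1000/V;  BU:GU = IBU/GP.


U = 1.65·0.000125^(66/1000)·(1−e^(−0.04·66))/4.15 = 0.2040
IBU = (8.2/100)·65·0.2040·1000/21.3 = 51.0536
BU:GU = 51.0536/66

0.7735


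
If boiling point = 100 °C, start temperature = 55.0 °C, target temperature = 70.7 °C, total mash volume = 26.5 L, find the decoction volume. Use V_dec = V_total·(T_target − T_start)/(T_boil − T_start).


V_dec = 26.5·(70.7 − 55.0)/(100 − 55.0)

9.2456 L


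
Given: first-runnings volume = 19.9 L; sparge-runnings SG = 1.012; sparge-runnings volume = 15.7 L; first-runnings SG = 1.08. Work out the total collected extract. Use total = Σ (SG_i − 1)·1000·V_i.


first = (1.08 − 1)·1000·19.9 = 1592.0000
sparge = (1.012 − 1)·1000·15.7 = 188.4000
total = 1592.0000 + 188.4000

1780.4000 gravity·L


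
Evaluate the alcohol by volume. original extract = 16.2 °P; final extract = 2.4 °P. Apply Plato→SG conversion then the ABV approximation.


SG = 259/(259 − P);  ABV = (OG − FG)·131.25
OG = 259/(259 − 16.2) = 1.0667
FG = 259/(259 − 2.4) = 1.0094
ABV = (1.0667 − 1.0094)·131.25

7.5296 % ABV


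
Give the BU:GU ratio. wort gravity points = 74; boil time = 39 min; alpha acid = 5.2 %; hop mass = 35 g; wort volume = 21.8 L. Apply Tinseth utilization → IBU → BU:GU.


U = 1.65·0.000125^(GP/1000)·(1−e^(−0.04t))/4.15;  IBU = (α/100)·m·U·1000/V;  BU:GU = IBU/GP
U = 1.65·0.000125^(74/1000)·(1−e^(−0.04·39))/4.15 = 0.1615
IBU = (5.2/100)·35·0.1615·1000/21.8 = 13.4826
BU:GU = 13.4826/74

0.1822


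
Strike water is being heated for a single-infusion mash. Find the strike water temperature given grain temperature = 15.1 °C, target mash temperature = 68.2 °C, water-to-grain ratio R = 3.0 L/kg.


T_strike = (0.41/R)·(T_mash − T_grain) + T_mash
T_strike = (0.41/3.0)·(68.2 − 15.1) + 68.2

75.4570 °C


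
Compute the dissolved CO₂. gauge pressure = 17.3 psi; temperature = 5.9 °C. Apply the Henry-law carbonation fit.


vols = (P + 14.695)·(0.01821 + 0.09011·e^(−0.04·T))
vols = (17.3 + 14.695)·(0.01821 + 0.09011·e^(−0.04·5.9))

2.8596 volumes


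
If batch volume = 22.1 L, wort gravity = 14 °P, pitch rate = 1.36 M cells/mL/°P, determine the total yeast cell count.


cells (billions) = rate · V_L · °P
cells = 1.36 · 22.1 · 14

420.7840 billion cells


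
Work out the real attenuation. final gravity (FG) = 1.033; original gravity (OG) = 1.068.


AA = (OG−FG)/(OG−1)·100;  RA = AA·0.8192
AA = (1.068 − 1.033)/(1.068 − 1)·100 = 51.4706
RA = 51.4706·0.8192

42.1647 %


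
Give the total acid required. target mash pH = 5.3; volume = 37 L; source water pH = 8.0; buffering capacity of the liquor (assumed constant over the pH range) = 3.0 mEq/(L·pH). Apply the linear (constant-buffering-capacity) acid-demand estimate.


acid = buffering capacity · (pH_source − pH_target) · V
acid = 3.0 · (8.0 − 5.3) · 37

299.7000 mEq


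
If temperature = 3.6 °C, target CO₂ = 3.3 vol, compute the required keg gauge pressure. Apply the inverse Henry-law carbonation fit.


psi = vols/(0.01821 + 0.09011·e^(−0.04·T)) − 14.695
psi = 3.3/(0.01821 + 0.09011·e^(−0.04·3.6)) − 14.695

19.5960 psi


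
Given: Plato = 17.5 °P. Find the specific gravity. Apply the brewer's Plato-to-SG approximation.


SG = 259/(259 − P)
SG = 259/(259 − 17.5)

1.0725


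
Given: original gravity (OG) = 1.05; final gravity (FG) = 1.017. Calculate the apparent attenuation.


AA = (OG − FG)/(OG − 1) · 100
AA = (1.05 − 1.017)/(1.05 − 1) · 100

66.0000 %


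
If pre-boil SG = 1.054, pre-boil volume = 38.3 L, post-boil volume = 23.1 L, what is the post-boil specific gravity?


SG_post = 1 + (SG_pre − 1)·V_pre/V_post
pts_pre = (1.054 − 1)·1000 = 54.0000
pts_post = 54.0000·38.3/23.1 = 89.5325
SG_post = 1 + 89.5325/1000

1.0895


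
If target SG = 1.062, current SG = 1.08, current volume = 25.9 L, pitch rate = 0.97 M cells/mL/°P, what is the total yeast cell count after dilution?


V_w = V·((SG_c−1)/(SG_t−1)−1);  °P = 259 − 259/SG_t;  cells = rate·(V+V_w)·°P
V_w = 25.9·((1.08−1)/(1.062−1)−1) = 7.5194
V_final = 25.9 + 7.5194 = 33.4194
°P = 259 − 259/1.062 = 15.1205
cells = 0.97·33.4194·15.1205

490.1587 billion cells


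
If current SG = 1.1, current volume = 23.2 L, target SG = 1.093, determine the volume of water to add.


V_water = V·((SG_curr − 1)/(SG_target − 1) − 1)
V_water = 23.2·((1.1 − 1)/(1.093 − 1) − 1)

1.7462 L


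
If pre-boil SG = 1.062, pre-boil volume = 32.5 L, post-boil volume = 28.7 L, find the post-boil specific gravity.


SG_post = 1 + (SG_pre − 1)·V_pre/V_post
pts_pre = (1.062 − 1)·1000 = 62.0000
pts_post = 62.0000·32.5/28.7 = 70.2091
SG_post = 1 + 70.2091/1000

1.0702


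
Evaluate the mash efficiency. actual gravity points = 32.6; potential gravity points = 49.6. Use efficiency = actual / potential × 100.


efficiency = 32.6 / 49.6 × 100

65.7258 %


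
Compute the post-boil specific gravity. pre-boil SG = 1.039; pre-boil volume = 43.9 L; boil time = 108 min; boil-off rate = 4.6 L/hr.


V_post = V_pre − rate·(t/60);  SG_post = 1 + (SG_pre−1)·V_pre/V_post
V_post = 43.9 − 4.6·(108/60) = 35.6200
SG_post = 1 + (1.039 − 1)·43.9/35.6200

1.0481


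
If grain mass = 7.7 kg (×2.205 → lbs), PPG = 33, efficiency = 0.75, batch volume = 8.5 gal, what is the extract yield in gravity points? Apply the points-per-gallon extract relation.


points = lbs × PPG × eff / vol
lbs = 7.7 × 2.205 = 16.9785
points = 16.9785 × 33 × 0.75 / 8.5

49.4374 points


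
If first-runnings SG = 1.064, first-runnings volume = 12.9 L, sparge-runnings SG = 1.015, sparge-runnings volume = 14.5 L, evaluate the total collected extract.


total = Σ (SG_i − 1)·1000·V_i
first = (1.064 − 1)·1000·12.9 = 825.6000
sparge = (1.015 − 1)·1000·14.5 = 217.5000
total = 825.6000 + 217.5000

1043.1000 gravity·L


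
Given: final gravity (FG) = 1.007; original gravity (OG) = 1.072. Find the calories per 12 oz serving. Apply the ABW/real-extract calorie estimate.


ABW = (OG−FG)·131.25·0.79/FG;  °P = 259 − 259/SG (for OG→OE and FG→AE);  RE = 0.1808·OE + 0.8192·AE;  Cal = (6.9·ABW + 4·(RE−0.1))·FG·3.55
ABW = (1.072 − 1.007)·131.25·0.79/1.007 = 6.6928
OE = 259 − 259/1.072 = 17.3955 °P
AE = 259 − 259/1.007 = 1.8004 °P
RE = 0.1808·17.3955 + 0.8192·1.8004 = 4.6200 °P
Cal = (6.9·6.6928 + 4·(4.6200−0.1))·1.007·3.55

229.7219 kcal


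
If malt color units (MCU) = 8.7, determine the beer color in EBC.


SRM = 1.4922·MCU^0.6859;  EBC = SRM·1.97
SRM = 1.4922·8.7^0.6859 = 6.5803
EBC = 6.5803·1.97

12.9631 EBC


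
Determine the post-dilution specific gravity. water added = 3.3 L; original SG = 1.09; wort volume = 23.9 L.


SG_new = 1 + (SG_old − 1)·V_old/(V_old + V_water)
pts = (1.09 − 1)·1000·23.9/(23.9 + 3.3) = 79.0809
SG_new = 1 + 79.0809/1000

1.0791


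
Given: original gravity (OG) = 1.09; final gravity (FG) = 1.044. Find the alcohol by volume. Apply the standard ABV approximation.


ABV = (OG − FG) · 131.25
ABV = (1.09 − 1.044) · 131.25

6.0375 % ABV


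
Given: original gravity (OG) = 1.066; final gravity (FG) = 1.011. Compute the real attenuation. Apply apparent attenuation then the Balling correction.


AA = (OG−FG)/(OG−1)·100;  RA = AA·0.8192
AA = (1.066 − 1.011)/(1.066 − 1)·100 = 83.3333
RA = 83.3333·0.8192

68.2667 %


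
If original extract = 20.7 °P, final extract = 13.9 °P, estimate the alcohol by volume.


SG = 259/(259 − P);  ABV = (OG − FG)·131.25
OG = 259/(259 − 20.7) = 1.0869
FG = 259/(259 − 13.9) = 1.0567
ABV = (1.0869 − 1.0567)·131.25

3.9577 % ABV


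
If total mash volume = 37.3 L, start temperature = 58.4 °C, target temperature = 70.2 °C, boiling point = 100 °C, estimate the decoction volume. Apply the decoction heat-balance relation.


V_dec = V_total·(T_target − T_start)/(T_boil − T_start)
V_dec = 37.3·(70.2 − 58.4)/(100 − 58.4)

10.5803 L


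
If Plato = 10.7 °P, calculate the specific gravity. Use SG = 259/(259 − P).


SG = 259/(259 − 10.7)

1.0431


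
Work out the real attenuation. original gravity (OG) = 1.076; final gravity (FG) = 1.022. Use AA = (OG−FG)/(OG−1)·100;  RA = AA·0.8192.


AA = (1.076 − 1.022)/(1.076 − 1)·100 = 71.0526
RA = 71.0526·0.8192

58.2063 %


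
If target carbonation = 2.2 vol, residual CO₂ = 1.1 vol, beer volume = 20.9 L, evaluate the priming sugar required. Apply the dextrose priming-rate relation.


sugar = (target − residual)·4.0·V
sugar = (2.2 − 1.1)·4.0·20.9

91.9600 g


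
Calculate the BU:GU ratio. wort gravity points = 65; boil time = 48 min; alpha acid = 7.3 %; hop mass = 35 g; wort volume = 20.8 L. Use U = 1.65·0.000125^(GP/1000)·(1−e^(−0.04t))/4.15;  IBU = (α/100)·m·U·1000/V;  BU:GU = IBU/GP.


U = 1.65·0.000125^(65/1000)·(1−e^(−0.04·48))/4.15 = 0.1892
IBU = (7.3/100)·35·0.1892·1000/20.8 = 23.2387
BU:GU = 23.2387/65

0.3575


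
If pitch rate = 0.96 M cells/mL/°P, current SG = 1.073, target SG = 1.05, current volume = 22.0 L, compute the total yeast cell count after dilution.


V_w = V·((SG_c−1)/(SG_t−1)−1);  °P = 259 − 259/SG_t;  cells = rate·(V+V_w)·°P
V_w = 22.0·((1.073−1)/(1.05−1)−1) = 10.1200
V_final = 22.0 + 10.1200 = 32.1200
°P = 259 − 259/1.05 = 12.3333
cells = 0.96·32.1200·12.3333

380.3008 billion cells


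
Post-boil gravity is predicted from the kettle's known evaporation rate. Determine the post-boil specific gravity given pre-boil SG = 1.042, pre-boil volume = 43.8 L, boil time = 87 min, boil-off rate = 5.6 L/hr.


V_post = V_pre − rate·(t/60);  SG_post = 1 + (SG_pre−1)·V_pre/V_post
V_post = 43.8 − 5.6·(87/60) = 35.6800
SG_post = 1 + (1.042 − 1)·43.8/35.6800

1.0516


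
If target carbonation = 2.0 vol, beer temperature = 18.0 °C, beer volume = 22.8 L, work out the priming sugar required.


residual = 14.695·(0.01821 + 0.09011·e^(−0.04·T));  sugar = (target − residual)·4.0·V
residual = 14.695·(0.01821 + 0.09011·e^(−0.04·18.0)) = 0.9121
sugar = (2.0 − 0.9121)·4.0·22.8

99.2131 g


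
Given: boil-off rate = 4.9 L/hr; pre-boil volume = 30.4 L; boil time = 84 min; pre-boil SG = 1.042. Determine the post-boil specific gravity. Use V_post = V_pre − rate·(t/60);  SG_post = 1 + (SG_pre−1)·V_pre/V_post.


V_post = 30.4 − 4.9·(84/60) = 23.5400
SG_post = 1 + (1.042 − 1)·30.4/23.5400

1.0542


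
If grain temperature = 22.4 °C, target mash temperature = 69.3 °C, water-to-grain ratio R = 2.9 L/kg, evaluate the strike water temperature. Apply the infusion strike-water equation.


T_strike = (0.41/R)·(T_mash − T_grain) + T_mash
T_strike = (0.41/2.9)·(69.3 − 22.4) + 69.3

75.9307 °C


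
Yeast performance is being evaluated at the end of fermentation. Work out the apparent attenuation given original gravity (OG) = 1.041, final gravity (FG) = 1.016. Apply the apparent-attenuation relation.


AA = (OG − FG)/(OG − 1) · 100
AA = (1.041 − 1.016)/(1.041 − 1) · 100

60.9756 %


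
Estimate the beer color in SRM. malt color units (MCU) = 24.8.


SRM = 1.4922 · MCU^0.6859
SRM = 1.4922 · 24.8^0.6859

13.4984 SRM


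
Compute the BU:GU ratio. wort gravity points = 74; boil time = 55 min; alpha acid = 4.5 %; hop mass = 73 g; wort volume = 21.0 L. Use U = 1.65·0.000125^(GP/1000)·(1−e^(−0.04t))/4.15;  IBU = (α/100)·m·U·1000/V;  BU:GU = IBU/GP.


U = 1.65·0.000125^(74/1000)·(1−e^(−0.04·55))/4.15 = 0.1818
IBU = (4.5/100)·73·0.1818·1000/21.0 = 28.4394
BU:GU = 28.4394/74

0.3843


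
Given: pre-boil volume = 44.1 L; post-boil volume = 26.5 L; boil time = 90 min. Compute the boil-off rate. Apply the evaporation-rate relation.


rate = (V_pre − V_post) / (t_min/60)
rate = (44.1 − 26.5) / (90/60)

11.7333 L/hr


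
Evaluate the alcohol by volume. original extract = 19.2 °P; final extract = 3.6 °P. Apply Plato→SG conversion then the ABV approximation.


SG = 259/(259 − P);  ABV = (OG − FG)·131.25
OG = 259/(259 − 19.2) = 1.0801
FG = 259/(259 − 3.6) = 1.0141
ABV = (1.0801 − 1.0141)·131.25

8.6587 % ABV


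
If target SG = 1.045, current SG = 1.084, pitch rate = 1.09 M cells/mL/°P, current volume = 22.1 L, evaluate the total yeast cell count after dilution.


V_w = V·((SG_c−1)/(SG_t−1)−1);  °P = 259 − 259/SG_t;  cells = rate·(V+V_w)·°P
V_w = 22.1·((1.084−1)/(1.045−1)−1) = 19.1533
V_final = 22.1 + 19.1533 = 41.2533
°P = 259 − 259/1.045 = 11.1531
cells = 1.09·41.2533·11.1531

501.5122 billion cells


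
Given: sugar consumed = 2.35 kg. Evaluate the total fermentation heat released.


Q = m_sugar · 590 kJ/kg
Q = 2.35 · 590

1386.5000 kJ


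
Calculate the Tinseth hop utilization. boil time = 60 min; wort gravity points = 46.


U = 1.65·0.000125^(GP/1000) · (1 − e^(−0.04·t))/4.15
bigness = 1.65·0.000125^(46/1000) = 1.0913
boil_factor = (1 − e^(−0.04·60))/4.15 = 0.2191
U = 1.0913 · 0.2191

0.2391


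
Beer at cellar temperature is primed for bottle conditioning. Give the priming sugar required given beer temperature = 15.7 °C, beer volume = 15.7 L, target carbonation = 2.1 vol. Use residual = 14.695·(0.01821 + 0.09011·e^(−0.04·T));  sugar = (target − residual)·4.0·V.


residual = 14.695·(0.01821 + 0.09011·e^(−0.04·15.7)) = 0.9742
sugar = (2.1 − 0.9742)·4.0·15.7

70.6972 g


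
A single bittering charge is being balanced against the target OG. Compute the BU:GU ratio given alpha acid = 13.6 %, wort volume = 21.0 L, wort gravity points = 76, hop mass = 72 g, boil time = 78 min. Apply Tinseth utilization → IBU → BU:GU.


U = 1.65·0.000125^(GP/1000)·(1−e^(−0.04t))/4.15;  IBU = (α/100)·m·U·1000/V;  BU:GU = IBU/GP
U = 1.65·0.000125^(76/1000)·(1−e^(−0.04·78))/4.15 = 0.1919
IBU = (13.6/100)·72·0.1919·1000/21.0 = 89.5034
BU:GU = 89.5034/76

1.1777


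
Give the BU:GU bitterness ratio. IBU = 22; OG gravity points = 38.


BU:GU = IBU / OG_points
BU:GU = 22 / 38

0.5789


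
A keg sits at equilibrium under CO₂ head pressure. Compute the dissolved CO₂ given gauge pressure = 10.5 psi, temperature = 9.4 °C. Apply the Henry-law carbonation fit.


vols = (P + 14.695)·(0.01821 + 0.09011·e^(−0.04·T))
vols = (10.5 + 14.695)·(0.01821 + 0.09011·e^(−0.04·9.4))

2.0176 volumes


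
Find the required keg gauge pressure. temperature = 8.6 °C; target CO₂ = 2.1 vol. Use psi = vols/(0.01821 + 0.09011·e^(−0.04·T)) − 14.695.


psi = 2.1/(0.01821 + 0.09011·e^(−0.04·8.6)) − 14.695

10.8862 psi


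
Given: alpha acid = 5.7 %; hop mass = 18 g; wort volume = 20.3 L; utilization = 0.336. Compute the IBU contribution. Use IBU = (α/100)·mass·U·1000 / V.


IBU = (5.7/100)·18·0.336·1000 / 20.3

16.9821 IBU


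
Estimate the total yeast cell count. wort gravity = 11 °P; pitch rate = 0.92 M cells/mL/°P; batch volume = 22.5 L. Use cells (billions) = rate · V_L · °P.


cells = 0.92 · 22.5 · 11

227.7000 billion cells


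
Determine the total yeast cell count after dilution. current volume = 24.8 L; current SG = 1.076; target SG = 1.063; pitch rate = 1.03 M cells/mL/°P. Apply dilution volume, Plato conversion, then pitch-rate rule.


V_w = V·((SG_c−1)/(SG_t−1)−1);  °P = 259 − 259/SG_t;  cells = rate·(V+V_w)·°P
V_w = 24.8·((1.076−1)/(1.063−1)−1) = 5.1175
V_final = 24.8 + 5.1175 = 29.9175
°P = 259 − 259/1.063 = 15.3500
cells = 1.03·29.9175·15.3500

473.0086 billion cells


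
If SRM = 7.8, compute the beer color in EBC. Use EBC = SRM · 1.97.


EBC = 7.8 · 1.97

15.3660 EBC


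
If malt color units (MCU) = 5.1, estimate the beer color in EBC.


SRM = 1.4922·MCU^0.6859;  EBC = SRM·1.97
SRM = 1.4922·5.1^0.6859 = 4.5619
EBC = 4.5619·1.97

8.9870 EBC


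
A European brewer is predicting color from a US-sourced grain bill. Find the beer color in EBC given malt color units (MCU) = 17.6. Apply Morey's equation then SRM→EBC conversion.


SRM = 1.4922·MCU^0.6859;  EBC = SRM·1.97
SRM = 1.4922·17.6^0.6859 = 10.6690
EBC = 10.6690·1.97

21.0180 EBC


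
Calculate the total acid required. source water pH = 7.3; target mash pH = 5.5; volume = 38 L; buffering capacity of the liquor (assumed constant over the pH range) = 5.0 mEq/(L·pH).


acid = buffering capacity · (pH_source − pH_target) · V
acid = 5.0 · (7.3 − 5.5) · 38

342.0000 mEq


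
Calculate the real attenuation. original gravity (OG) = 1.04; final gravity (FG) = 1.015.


AA = (OG−FG)/(OG−1)·100;  RA = AA·0.8192
AA = (1.04 − 1.015)/(1.04 − 1)·100 = 62.5000
RA = 62.5000·0.8192

51.2000 %


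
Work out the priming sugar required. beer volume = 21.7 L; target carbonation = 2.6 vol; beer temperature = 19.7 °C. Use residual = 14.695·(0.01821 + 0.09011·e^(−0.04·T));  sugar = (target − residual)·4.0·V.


residual = 14.695·(0.01821 + 0.09011·e^(−0.04·19.7)) = 0.8698
sugar = (2.6 − 0.8698)·4.0·21.7

150.1844 g


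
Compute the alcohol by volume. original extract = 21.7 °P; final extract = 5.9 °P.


SG = 259/(259 − P);  ABV = (OG − FG)·131.25
OG = 259/(259 − 21.7) = 1.0914
FG = 259/(259 − 5.9) = 1.0233
ABV = (1.0914 − 1.0233)·131.25

8.9427 % ABV
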